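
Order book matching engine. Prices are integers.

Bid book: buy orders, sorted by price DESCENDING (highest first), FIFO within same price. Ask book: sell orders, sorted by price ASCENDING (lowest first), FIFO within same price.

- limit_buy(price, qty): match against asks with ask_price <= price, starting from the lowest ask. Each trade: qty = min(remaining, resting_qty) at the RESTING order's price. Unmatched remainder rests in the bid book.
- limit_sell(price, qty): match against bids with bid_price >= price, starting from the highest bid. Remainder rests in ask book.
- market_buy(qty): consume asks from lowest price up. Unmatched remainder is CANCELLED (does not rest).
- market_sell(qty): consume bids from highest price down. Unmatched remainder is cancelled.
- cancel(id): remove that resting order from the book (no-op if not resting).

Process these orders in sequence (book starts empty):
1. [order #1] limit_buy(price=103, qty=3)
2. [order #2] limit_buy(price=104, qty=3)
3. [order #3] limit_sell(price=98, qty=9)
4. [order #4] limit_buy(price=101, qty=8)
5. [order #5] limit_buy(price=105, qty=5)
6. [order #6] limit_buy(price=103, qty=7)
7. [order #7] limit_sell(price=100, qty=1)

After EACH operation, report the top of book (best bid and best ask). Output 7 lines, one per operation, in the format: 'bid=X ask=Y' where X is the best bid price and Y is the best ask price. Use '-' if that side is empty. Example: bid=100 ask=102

After op 1 [order #1] limit_buy(price=103, qty=3): fills=none; bids=[#1:3@103] asks=[-]
After op 2 [order #2] limit_buy(price=104, qty=3): fills=none; bids=[#2:3@104 #1:3@103] asks=[-]
After op 3 [order #3] limit_sell(price=98, qty=9): fills=#2x#3:3@104 #1x#3:3@103; bids=[-] asks=[#3:3@98]
After op 4 [order #4] limit_buy(price=101, qty=8): fills=#4x#3:3@98; bids=[#4:5@101] asks=[-]
After op 5 [order #5] limit_buy(price=105, qty=5): fills=none; bids=[#5:5@105 #4:5@101] asks=[-]
After op 6 [order #6] limit_buy(price=103, qty=7): fills=none; bids=[#5:5@105 #6:7@103 #4:5@101] asks=[-]
After op 7 [order #7] limit_sell(price=100, qty=1): fills=#5x#7:1@105; bids=[#5:4@105 #6:7@103 #4:5@101] asks=[-]

Answer: bid=103 ask=-
bid=104 ask=-
bid=- ask=98
bid=101 ask=-
bid=105 ask=-
bid=105 ask=-
bid=105 ask=-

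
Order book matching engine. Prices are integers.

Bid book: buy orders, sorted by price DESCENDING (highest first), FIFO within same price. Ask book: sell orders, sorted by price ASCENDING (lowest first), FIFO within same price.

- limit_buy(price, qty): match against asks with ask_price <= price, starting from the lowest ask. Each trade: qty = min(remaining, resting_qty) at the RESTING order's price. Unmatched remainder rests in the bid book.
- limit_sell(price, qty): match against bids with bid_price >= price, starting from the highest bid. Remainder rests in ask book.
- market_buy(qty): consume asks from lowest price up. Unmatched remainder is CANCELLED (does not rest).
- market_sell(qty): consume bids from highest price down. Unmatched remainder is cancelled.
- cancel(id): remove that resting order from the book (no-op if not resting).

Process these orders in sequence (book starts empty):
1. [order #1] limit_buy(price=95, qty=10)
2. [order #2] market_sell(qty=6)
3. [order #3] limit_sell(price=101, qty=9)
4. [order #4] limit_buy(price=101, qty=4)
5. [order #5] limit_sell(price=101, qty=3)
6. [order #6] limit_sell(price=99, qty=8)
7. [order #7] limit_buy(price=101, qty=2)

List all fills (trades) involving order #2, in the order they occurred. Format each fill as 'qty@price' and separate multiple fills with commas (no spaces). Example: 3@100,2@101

Answer: 6@95

Derivation:
After op 1 [order #1] limit_buy(price=95, qty=10): fills=none; bids=[#1:10@95] asks=[-]
After op 2 [order #2] market_sell(qty=6): fills=#1x#2:6@95; bids=[#1:4@95] asks=[-]
After op 3 [order #3] limit_sell(price=101, qty=9): fills=none; bids=[#1:4@95] asks=[#3:9@101]
After op 4 [order #4] limit_buy(price=101, qty=4): fills=#4x#3:4@101; bids=[#1:4@95] asks=[#3:5@101]
After op 5 [order #5] limit_sell(price=101, qty=3): fills=none; bids=[#1:4@95] asks=[#3:5@101 #5:3@101]
After op 6 [order #6] limit_sell(price=99, qty=8): fills=none; bids=[#1:4@95] asks=[#6:8@99 #3:5@101 #5:3@101]
After op 7 [order #7] limit_buy(price=101, qty=2): fills=#7x#6:2@99; bids=[#1:4@95] asks=[#6:6@99 #3:5@101 #5:3@101]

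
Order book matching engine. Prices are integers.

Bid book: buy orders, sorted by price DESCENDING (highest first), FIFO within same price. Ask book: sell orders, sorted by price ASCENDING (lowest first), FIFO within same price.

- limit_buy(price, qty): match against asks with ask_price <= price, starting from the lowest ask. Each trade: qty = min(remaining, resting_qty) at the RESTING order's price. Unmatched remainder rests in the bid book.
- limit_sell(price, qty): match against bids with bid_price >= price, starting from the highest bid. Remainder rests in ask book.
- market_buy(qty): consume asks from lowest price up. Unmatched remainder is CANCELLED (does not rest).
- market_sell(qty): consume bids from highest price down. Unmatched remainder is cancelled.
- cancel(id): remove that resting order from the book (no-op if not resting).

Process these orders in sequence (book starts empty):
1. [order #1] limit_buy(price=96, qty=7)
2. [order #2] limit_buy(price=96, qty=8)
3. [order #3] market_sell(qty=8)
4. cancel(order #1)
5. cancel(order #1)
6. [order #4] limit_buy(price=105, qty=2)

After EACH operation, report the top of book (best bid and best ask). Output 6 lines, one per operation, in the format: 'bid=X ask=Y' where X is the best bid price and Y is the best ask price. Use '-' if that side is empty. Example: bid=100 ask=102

After op 1 [order #1] limit_buy(price=96, qty=7): fills=none; bids=[#1:7@96] asks=[-]
After op 2 [order #2] limit_buy(price=96, qty=8): fills=none; bids=[#1:7@96 #2:8@96] asks=[-]
After op 3 [order #3] market_sell(qty=8): fills=#1x#3:7@96 #2x#3:1@96; bids=[#2:7@96] asks=[-]
After op 4 cancel(order #1): fills=none; bids=[#2:7@96] asks=[-]
After op 5 cancel(order #1): fills=none; bids=[#2:7@96] asks=[-]
After op 6 [order #4] limit_buy(price=105, qty=2): fills=none; bids=[#4:2@105 #2:7@96] asks=[-]

Answer: bid=96 ask=-
bid=96 ask=-
bid=96 ask=-
bid=96 ask=-
bid=96 ask=-
bid=105 ask=-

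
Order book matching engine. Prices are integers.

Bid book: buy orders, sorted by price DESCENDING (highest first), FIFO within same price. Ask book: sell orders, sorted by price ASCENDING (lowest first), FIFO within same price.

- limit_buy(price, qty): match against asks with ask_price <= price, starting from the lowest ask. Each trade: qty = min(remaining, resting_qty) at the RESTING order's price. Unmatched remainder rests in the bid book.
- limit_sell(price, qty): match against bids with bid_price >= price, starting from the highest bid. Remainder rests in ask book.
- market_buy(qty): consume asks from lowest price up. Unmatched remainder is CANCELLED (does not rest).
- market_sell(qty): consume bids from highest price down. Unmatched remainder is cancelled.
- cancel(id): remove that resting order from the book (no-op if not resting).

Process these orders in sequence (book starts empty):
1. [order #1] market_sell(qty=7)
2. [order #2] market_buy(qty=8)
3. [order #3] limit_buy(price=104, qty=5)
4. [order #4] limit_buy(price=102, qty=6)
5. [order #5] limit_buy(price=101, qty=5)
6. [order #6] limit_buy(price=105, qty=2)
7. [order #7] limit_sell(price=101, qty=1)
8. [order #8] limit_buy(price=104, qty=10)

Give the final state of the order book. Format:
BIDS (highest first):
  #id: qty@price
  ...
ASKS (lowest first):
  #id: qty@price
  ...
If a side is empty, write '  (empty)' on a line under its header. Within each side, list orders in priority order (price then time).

Answer: BIDS (highest first):
  #6: 1@105
  #3: 5@104
  #8: 10@104
  #4: 6@102
  #5: 5@101
ASKS (lowest first):
  (empty)

Derivation:
After op 1 [order #1] market_sell(qty=7): fills=none; bids=[-] asks=[-]
After op 2 [order #2] market_buy(qty=8): fills=none; bids=[-] asks=[-]
After op 3 [order #3] limit_buy(price=104, qty=5): fills=none; bids=[#3:5@104] asks=[-]
After op 4 [order #4] limit_buy(price=102, qty=6): fills=none; bids=[#3:5@104 #4:6@102] asks=[-]
After op 5 [order #5] limit_buy(price=101, qty=5): fills=none; bids=[#3:5@104 #4:6@102 #5:5@101] asks=[-]
After op 6 [order #6] limit_buy(price=105, qty=2): fills=none; bids=[#6:2@105 #3:5@104 #4:6@102 #5:5@101] asks=[-]
After op 7 [order #7] limit_sell(price=101, qty=1): fills=#6x#7:1@105; bids=[#6:1@105 #3:5@104 #4:6@102 #5:5@101] asks=[-]
After op 8 [order #8] limit_buy(price=104, qty=10): fills=none; bids=[#6:1@105 #3:5@104 #8:10@104 #4:6@102 #5:5@101] asks=[-]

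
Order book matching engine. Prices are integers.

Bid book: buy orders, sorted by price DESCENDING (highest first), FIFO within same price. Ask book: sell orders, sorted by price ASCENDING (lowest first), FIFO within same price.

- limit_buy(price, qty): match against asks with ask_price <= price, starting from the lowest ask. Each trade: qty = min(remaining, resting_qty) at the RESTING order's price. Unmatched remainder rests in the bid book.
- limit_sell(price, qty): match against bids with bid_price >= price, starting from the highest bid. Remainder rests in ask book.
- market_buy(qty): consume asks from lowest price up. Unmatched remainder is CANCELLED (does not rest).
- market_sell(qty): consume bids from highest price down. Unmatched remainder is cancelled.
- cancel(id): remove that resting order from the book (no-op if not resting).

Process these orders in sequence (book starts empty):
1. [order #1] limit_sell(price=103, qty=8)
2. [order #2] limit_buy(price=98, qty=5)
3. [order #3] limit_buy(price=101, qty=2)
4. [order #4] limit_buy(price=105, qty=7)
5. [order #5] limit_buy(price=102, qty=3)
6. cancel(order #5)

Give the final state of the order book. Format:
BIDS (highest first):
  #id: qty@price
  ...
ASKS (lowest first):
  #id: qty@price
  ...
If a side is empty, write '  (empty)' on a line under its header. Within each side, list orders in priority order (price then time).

After op 1 [order #1] limit_sell(price=103, qty=8): fills=none; bids=[-] asks=[#1:8@103]
After op 2 [order #2] limit_buy(price=98, qty=5): fills=none; bids=[#2:5@98] asks=[#1:8@103]
After op 3 [order #3] limit_buy(price=101, qty=2): fills=none; bids=[#3:2@101 #2:5@98] asks=[#1:8@103]
After op 4 [order #4] limit_buy(price=105, qty=7): fills=#4x#1:7@103; bids=[#3:2@101 #2:5@98] asks=[#1:1@103]
After op 5 [order #5] limit_buy(price=102, qty=3): fills=none; bids=[#5:3@102 #3:2@101 #2:5@98] asks=[#1:1@103]
After op 6 cancel(order #5): fills=none; bids=[#3:2@101 #2:5@98] asks=[#1:1@103]

Answer: BIDS (highest first):
  #3: 2@101
  #2: 5@98
ASKS (lowest first):
  #1: 1@103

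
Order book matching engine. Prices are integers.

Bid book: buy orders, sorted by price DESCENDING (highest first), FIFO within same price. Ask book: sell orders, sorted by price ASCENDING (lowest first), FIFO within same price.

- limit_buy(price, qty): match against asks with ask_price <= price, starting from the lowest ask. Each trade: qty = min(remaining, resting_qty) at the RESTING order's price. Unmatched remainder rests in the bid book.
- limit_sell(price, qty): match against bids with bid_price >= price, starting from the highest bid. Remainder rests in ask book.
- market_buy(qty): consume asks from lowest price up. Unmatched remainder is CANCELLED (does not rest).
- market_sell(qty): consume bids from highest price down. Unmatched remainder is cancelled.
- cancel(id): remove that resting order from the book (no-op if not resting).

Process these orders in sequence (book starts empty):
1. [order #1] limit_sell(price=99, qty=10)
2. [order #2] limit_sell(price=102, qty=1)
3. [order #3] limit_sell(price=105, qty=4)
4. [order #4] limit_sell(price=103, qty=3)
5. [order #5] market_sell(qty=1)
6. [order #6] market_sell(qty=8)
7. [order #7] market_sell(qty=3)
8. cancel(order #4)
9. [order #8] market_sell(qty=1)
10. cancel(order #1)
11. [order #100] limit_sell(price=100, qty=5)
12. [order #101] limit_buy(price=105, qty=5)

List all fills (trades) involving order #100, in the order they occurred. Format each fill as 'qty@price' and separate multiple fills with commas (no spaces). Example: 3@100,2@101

Answer: 5@100

Derivation:
After op 1 [order #1] limit_sell(price=99, qty=10): fills=none; bids=[-] asks=[#1:10@99]
After op 2 [order #2] limit_sell(price=102, qty=1): fills=none; bids=[-] asks=[#1:10@99 #2:1@102]
After op 3 [order #3] limit_sell(price=105, qty=4): fills=none; bids=[-] asks=[#1:10@99 #2:1@102 #3:4@105]
After op 4 [order #4] limit_sell(price=103, qty=3): fills=none; bids=[-] asks=[#1:10@99 #2:1@102 #4:3@103 #3:4@105]
After op 5 [order #5] market_sell(qty=1): fills=none; bids=[-] asks=[#1:10@99 #2:1@102 #4:3@103 #3:4@105]
After op 6 [order #6] market_sell(qty=8): fills=none; bids=[-] asks=[#1:10@99 #2:1@102 #4:3@103 #3:4@105]
After op 7 [order #7] market_sell(qty=3): fills=none; bids=[-] asks=[#1:10@99 #2:1@102 #4:3@103 #3:4@105]
After op 8 cancel(order #4): fills=none; bids=[-] asks=[#1:10@99 #2:1@102 #3:4@105]
After op 9 [order #8] market_sell(qty=1): fills=none; bids=[-] asks=[#1:10@99 #2:1@102 #3:4@105]
After op 10 cancel(order #1): fills=none; bids=[-] asks=[#2:1@102 #3:4@105]
After op 11 [order #100] limit_sell(price=100, qty=5): fills=none; bids=[-] asks=[#100:5@100 #2:1@102 #3:4@105]
After op 12 [order #101] limit_buy(price=105, qty=5): fills=#101x#100:5@100; bids=[-] asks=[#2:1@102 #3:4@105]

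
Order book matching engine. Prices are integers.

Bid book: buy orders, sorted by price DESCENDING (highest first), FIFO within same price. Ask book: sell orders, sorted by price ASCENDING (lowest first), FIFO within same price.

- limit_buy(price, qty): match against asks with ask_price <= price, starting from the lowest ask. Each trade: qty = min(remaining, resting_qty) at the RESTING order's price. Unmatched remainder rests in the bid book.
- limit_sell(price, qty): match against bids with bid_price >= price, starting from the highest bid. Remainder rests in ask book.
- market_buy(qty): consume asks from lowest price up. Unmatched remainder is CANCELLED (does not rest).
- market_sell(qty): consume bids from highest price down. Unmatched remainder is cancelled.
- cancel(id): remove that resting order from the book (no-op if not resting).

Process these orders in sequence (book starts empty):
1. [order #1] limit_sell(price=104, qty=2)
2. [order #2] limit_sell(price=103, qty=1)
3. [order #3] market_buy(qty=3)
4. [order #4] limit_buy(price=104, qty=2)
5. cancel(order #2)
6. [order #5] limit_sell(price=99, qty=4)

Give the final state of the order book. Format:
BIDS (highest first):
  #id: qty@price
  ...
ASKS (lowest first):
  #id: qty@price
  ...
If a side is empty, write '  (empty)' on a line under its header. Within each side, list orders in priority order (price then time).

After op 1 [order #1] limit_sell(price=104, qty=2): fills=none; bids=[-] asks=[#1:2@104]
After op 2 [order #2] limit_sell(price=103, qty=1): fills=none; bids=[-] asks=[#2:1@103 #1:2@104]
After op 3 [order #3] market_buy(qty=3): fills=#3x#2:1@103 #3x#1:2@104; bids=[-] asks=[-]
After op 4 [order #4] limit_buy(price=104, qty=2): fills=none; bids=[#4:2@104] asks=[-]
After op 5 cancel(order #2): fills=none; bids=[#4:2@104] asks=[-]
After op 6 [order #5] limit_sell(price=99, qty=4): fills=#4x#5:2@104; bids=[-] asks=[#5:2@99]

Answer: BIDS (highest first):
  (empty)
ASKS (lowest first):
  #5: 2@99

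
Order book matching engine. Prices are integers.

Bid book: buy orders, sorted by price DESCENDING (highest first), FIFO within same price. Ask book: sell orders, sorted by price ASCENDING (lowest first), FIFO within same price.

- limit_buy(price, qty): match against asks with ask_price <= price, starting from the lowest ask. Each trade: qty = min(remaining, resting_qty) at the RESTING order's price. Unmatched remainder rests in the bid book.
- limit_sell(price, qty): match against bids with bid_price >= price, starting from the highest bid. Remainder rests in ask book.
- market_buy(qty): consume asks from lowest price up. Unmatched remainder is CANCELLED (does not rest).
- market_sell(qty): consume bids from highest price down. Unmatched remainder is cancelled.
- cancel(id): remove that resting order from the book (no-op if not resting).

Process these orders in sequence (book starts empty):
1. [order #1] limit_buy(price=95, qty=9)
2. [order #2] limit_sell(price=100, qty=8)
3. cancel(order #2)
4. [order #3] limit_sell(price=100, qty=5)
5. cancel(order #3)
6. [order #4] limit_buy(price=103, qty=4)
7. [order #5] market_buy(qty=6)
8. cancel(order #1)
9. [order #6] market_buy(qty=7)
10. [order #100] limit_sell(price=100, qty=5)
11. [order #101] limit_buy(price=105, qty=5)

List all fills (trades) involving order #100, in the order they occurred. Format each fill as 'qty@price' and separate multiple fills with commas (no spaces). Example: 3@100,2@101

After op 1 [order #1] limit_buy(price=95, qty=9): fills=none; bids=[#1:9@95] asks=[-]
After op 2 [order #2] limit_sell(price=100, qty=8): fills=none; bids=[#1:9@95] asks=[#2:8@100]
After op 3 cancel(order #2): fills=none; bids=[#1:9@95] asks=[-]
After op 4 [order #3] limit_sell(price=100, qty=5): fills=none; bids=[#1:9@95] asks=[#3:5@100]
After op 5 cancel(order #3): fills=none; bids=[#1:9@95] asks=[-]
After op 6 [order #4] limit_buy(price=103, qty=4): fills=none; bids=[#4:4@103 #1:9@95] asks=[-]
After op 7 [order #5] market_buy(qty=6): fills=none; bids=[#4:4@103 #1:9@95] asks=[-]
After op 8 cancel(order #1): fills=none; bids=[#4:4@103] asks=[-]
After op 9 [order #6] market_buy(qty=7): fills=none; bids=[#4:4@103] asks=[-]
After op 10 [order #100] limit_sell(price=100, qty=5): fills=#4x#100:4@103; bids=[-] asks=[#100:1@100]
After op 11 [order #101] limit_buy(price=105, qty=5): fills=#101x#100:1@100; bids=[#101:4@105] asks=[-]

Answer: 4@103,1@100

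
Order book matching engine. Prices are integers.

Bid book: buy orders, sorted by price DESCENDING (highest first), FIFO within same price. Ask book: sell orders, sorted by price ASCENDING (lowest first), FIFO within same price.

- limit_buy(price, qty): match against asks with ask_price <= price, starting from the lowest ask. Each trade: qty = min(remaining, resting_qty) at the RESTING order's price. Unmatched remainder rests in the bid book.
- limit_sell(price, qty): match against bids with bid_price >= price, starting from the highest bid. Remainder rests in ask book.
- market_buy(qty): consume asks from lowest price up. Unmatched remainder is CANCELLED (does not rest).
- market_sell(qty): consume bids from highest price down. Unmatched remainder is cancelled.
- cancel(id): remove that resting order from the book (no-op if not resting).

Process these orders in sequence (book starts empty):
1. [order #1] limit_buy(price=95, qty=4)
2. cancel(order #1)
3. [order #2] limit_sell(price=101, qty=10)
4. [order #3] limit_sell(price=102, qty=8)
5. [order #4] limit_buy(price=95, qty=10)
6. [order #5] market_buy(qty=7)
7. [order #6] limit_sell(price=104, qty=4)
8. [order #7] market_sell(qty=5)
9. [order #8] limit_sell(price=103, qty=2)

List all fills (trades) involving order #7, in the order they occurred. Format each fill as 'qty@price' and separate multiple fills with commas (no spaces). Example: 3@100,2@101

After op 1 [order #1] limit_buy(price=95, qty=4): fills=none; bids=[#1:4@95] asks=[-]
After op 2 cancel(order #1): fills=none; bids=[-] asks=[-]
After op 3 [order #2] limit_sell(price=101, qty=10): fills=none; bids=[-] asks=[#2:10@101]
After op 4 [order #3] limit_sell(price=102, qty=8): fills=none; bids=[-] asks=[#2:10@101 #3:8@102]
After op 5 [order #4] limit_buy(price=95, qty=10): fills=none; bids=[#4:10@95] asks=[#2:10@101 #3:8@102]
After op 6 [order #5] market_buy(qty=7): fills=#5x#2:7@101; bids=[#4:10@95] asks=[#2:3@101 #3:8@102]
After op 7 [order #6] limit_sell(price=104, qty=4): fills=none; bids=[#4:10@95] asks=[#2:3@101 #3:8@102 #6:4@104]
After op 8 [order #7] market_sell(qty=5): fills=#4x#7:5@95; bids=[#4:5@95] asks=[#2:3@101 #3:8@102 #6:4@104]
After op 9 [order #8] limit_sell(price=103, qty=2): fills=none; bids=[#4:5@95] asks=[#2:3@101 #3:8@102 #8:2@103 #6:4@104]

Answer: 5@95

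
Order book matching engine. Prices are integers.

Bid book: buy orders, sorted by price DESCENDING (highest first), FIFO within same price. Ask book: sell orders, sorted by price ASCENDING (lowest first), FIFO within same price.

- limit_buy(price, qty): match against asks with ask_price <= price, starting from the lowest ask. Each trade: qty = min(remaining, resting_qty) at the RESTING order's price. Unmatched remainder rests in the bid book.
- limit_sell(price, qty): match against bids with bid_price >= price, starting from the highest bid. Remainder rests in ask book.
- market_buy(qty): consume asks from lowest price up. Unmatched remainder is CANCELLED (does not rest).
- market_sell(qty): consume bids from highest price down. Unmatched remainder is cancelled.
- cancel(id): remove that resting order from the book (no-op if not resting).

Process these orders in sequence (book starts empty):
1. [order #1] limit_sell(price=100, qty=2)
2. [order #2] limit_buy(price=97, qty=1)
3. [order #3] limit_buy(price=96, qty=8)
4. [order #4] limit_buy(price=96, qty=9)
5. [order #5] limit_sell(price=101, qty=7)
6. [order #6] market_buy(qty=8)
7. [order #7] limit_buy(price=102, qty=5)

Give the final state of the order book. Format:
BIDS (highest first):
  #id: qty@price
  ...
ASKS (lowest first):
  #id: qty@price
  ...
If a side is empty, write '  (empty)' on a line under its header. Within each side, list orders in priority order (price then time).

After op 1 [order #1] limit_sell(price=100, qty=2): fills=none; bids=[-] asks=[#1:2@100]
After op 2 [order #2] limit_buy(price=97, qty=1): fills=none; bids=[#2:1@97] asks=[#1:2@100]
After op 3 [order #3] limit_buy(price=96, qty=8): fills=none; bids=[#2:1@97 #3:8@96] asks=[#1:2@100]
After op 4 [order #4] limit_buy(price=96, qty=9): fills=none; bids=[#2:1@97 #3:8@96 #4:9@96] asks=[#1:2@100]
After op 5 [order #5] limit_sell(price=101, qty=7): fills=none; bids=[#2:1@97 #3:8@96 #4:9@96] asks=[#1:2@100 #5:7@101]
After op 6 [order #6] market_buy(qty=8): fills=#6x#1:2@100 #6x#5:6@101; bids=[#2:1@97 #3:8@96 #4:9@96] asks=[#5:1@101]
After op 7 [order #7] limit_buy(price=102, qty=5): fills=#7x#5:1@101; bids=[#7:4@102 #2:1@97 #3:8@96 #4:9@96] asks=[-]

Answer: BIDS (highest first):
  #7: 4@102
  #2: 1@97
  #3: 8@96
  #4: 9@96
ASKS (lowest first):
  (empty)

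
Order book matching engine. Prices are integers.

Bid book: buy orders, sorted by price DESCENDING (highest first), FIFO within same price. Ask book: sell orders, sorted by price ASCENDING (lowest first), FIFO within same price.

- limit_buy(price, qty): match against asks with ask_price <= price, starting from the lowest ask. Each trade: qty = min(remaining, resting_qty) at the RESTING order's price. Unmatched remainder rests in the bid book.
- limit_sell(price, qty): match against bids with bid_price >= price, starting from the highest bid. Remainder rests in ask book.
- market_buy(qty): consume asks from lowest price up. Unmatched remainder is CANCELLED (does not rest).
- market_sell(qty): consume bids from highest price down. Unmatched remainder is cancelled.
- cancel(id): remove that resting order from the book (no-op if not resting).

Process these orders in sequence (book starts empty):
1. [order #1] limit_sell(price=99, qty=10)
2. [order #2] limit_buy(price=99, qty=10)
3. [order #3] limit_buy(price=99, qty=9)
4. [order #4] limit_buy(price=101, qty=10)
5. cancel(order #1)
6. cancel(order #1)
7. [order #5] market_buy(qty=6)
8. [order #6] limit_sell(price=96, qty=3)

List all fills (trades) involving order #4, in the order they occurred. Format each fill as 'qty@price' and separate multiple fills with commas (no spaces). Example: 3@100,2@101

After op 1 [order #1] limit_sell(price=99, qty=10): fills=none; bids=[-] asks=[#1:10@99]
After op 2 [order #2] limit_buy(price=99, qty=10): fills=#2x#1:10@99; bids=[-] asks=[-]
After op 3 [order #3] limit_buy(price=99, qty=9): fills=none; bids=[#3:9@99] asks=[-]
After op 4 [order #4] limit_buy(price=101, qty=10): fills=none; bids=[#4:10@101 #3:9@99] asks=[-]
After op 5 cancel(order #1): fills=none; bids=[#4:10@101 #3:9@99] asks=[-]
After op 6 cancel(order #1): fills=none; bids=[#4:10@101 #3:9@99] asks=[-]
After op 7 [order #5] market_buy(qty=6): fills=none; bids=[#4:10@101 #3:9@99] asks=[-]
After op 8 [order #6] limit_sell(price=96, qty=3): fills=#4x#6:3@101; bids=[#4:7@101 #3:9@99] asks=[-]

Answer: 3@101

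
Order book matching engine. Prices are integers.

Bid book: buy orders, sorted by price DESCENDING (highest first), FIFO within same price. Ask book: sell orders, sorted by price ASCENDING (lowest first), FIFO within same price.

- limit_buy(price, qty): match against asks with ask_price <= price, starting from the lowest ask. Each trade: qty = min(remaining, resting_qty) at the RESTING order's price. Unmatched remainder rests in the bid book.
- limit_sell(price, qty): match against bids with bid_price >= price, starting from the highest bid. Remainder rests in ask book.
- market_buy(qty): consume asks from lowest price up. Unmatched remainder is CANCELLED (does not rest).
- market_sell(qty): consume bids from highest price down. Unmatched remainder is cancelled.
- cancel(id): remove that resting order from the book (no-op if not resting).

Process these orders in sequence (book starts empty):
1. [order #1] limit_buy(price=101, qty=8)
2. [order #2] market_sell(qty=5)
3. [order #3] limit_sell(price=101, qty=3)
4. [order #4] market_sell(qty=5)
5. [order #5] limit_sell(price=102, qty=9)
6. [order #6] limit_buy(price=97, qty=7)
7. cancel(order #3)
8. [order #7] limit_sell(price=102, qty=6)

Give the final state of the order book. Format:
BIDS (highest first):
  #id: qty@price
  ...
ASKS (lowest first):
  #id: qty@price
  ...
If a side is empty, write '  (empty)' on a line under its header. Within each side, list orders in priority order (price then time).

After op 1 [order #1] limit_buy(price=101, qty=8): fills=none; bids=[#1:8@101] asks=[-]
After op 2 [order #2] market_sell(qty=5): fills=#1x#2:5@101; bids=[#1:3@101] asks=[-]
After op 3 [order #3] limit_sell(price=101, qty=3): fills=#1x#3:3@101; bids=[-] asks=[-]
After op 4 [order #4] market_sell(qty=5): fills=none; bids=[-] asks=[-]
After op 5 [order #5] limit_sell(price=102, qty=9): fills=none; bids=[-] asks=[#5:9@102]
After op 6 [order #6] limit_buy(price=97, qty=7): fills=none; bids=[#6:7@97] asks=[#5:9@102]
After op 7 cancel(order #3): fills=none; bids=[#6:7@97] asks=[#5:9@102]
After op 8 [order #7] limit_sell(price=102, qty=6): fills=none; bids=[#6:7@97] asks=[#5:9@102 #7:6@102]

Answer: BIDS (highest first):
  #6: 7@97
ASKS (lowest first):
  #5: 9@102
  #7: 6@102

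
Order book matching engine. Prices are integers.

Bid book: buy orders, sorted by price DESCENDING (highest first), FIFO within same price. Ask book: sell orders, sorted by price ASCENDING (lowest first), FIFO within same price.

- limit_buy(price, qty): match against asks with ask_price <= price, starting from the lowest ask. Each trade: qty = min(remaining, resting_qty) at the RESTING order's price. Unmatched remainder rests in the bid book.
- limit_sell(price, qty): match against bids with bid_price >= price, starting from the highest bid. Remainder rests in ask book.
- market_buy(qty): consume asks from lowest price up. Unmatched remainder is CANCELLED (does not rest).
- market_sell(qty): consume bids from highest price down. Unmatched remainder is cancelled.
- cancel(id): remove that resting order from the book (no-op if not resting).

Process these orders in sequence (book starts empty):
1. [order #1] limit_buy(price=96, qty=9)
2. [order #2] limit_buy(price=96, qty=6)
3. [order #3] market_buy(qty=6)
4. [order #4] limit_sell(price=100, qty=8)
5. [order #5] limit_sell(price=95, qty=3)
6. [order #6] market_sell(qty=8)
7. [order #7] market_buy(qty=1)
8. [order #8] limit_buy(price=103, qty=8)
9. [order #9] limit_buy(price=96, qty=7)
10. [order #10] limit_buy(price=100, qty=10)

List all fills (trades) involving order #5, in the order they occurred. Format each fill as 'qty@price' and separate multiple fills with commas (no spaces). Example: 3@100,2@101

Answer: 3@96

Derivation:
After op 1 [order #1] limit_buy(price=96, qty=9): fills=none; bids=[#1:9@96] asks=[-]
After op 2 [order #2] limit_buy(price=96, qty=6): fills=none; bids=[#1:9@96 #2:6@96] asks=[-]
After op 3 [order #3] market_buy(qty=6): fills=none; bids=[#1:9@96 #2:6@96] asks=[-]
After op 4 [order #4] limit_sell(price=100, qty=8): fills=none; bids=[#1:9@96 #2:6@96] asks=[#4:8@100]
After op 5 [order #5] limit_sell(price=95, qty=3): fills=#1x#5:3@96; bids=[#1:6@96 #2:6@96] asks=[#4:8@100]
After op 6 [order #6] market_sell(qty=8): fills=#1x#6:6@96 #2x#6:2@96; bids=[#2:4@96] asks=[#4:8@100]
After op 7 [order #7] market_buy(qty=1): fills=#7x#4:1@100; bids=[#2:4@96] asks=[#4:7@100]
After op 8 [order #8] limit_buy(price=103, qty=8): fills=#8x#4:7@100; bids=[#8:1@103 #2:4@96] asks=[-]
After op 9 [order #9] limit_buy(price=96, qty=7): fills=none; bids=[#8:1@103 #2:4@96 #9:7@96] asks=[-]
After op 10 [order #10] limit_buy(price=100, qty=10): fills=none; bids=[#8:1@103 #10:10@100 #2:4@96 #9:7@96] asks=[-]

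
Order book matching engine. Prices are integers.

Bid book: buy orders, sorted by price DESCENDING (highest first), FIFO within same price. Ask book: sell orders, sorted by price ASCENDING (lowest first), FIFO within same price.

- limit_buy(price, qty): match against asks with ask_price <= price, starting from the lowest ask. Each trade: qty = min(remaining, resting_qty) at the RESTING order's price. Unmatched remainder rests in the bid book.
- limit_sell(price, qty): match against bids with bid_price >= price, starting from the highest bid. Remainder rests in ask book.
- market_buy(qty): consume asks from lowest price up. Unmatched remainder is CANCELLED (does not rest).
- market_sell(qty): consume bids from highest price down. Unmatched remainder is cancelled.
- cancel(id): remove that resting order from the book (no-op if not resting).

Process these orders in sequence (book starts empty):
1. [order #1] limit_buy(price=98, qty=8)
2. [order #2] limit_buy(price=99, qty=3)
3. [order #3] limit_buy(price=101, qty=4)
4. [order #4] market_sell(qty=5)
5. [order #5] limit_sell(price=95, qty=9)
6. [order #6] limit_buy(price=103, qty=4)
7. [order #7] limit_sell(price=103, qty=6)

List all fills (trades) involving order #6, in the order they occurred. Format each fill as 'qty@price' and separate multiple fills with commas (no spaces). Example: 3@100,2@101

After op 1 [order #1] limit_buy(price=98, qty=8): fills=none; bids=[#1:8@98] asks=[-]
After op 2 [order #2] limit_buy(price=99, qty=3): fills=none; bids=[#2:3@99 #1:8@98] asks=[-]
After op 3 [order #3] limit_buy(price=101, qty=4): fills=none; bids=[#3:4@101 #2:3@99 #1:8@98] asks=[-]
After op 4 [order #4] market_sell(qty=5): fills=#3x#4:4@101 #2x#4:1@99; bids=[#2:2@99 #1:8@98] asks=[-]
After op 5 [order #5] limit_sell(price=95, qty=9): fills=#2x#5:2@99 #1x#5:7@98; bids=[#1:1@98] asks=[-]
After op 6 [order #6] limit_buy(price=103, qty=4): fills=none; bids=[#6:4@103 #1:1@98] asks=[-]
After op 7 [order #7] limit_sell(price=103, qty=6): fills=#6x#7:4@103; bids=[#1:1@98] asks=[#7:2@103]

Answer: 4@103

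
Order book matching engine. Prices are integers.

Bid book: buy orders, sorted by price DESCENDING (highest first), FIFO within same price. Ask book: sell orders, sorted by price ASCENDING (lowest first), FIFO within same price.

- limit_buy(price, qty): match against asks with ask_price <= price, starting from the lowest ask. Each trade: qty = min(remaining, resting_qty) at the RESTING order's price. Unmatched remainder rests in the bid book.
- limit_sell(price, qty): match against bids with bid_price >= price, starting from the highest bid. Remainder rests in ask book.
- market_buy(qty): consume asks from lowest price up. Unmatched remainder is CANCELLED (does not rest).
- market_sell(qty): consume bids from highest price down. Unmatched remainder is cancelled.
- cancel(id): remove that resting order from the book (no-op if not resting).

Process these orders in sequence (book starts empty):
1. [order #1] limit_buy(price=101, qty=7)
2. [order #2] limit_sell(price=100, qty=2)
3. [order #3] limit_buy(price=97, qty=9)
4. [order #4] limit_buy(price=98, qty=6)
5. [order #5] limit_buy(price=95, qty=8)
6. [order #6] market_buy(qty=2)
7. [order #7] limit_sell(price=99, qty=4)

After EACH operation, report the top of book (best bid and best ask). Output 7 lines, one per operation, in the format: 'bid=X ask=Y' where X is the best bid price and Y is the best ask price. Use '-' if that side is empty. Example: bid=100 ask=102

After op 1 [order #1] limit_buy(price=101, qty=7): fills=none; bids=[#1:7@101] asks=[-]
After op 2 [order #2] limit_sell(price=100, qty=2): fills=#1x#2:2@101; bids=[#1:5@101] asks=[-]
After op 3 [order #3] limit_buy(price=97, qty=9): fills=none; bids=[#1:5@101 #3:9@97] asks=[-]
After op 4 [order #4] limit_buy(price=98, qty=6): fills=none; bids=[#1:5@101 #4:6@98 #3:9@97] asks=[-]
After op 5 [order #5] limit_buy(price=95, qty=8): fills=none; bids=[#1:5@101 #4:6@98 #3:9@97 #5:8@95] asks=[-]
After op 6 [order #6] market_buy(qty=2): fills=none; bids=[#1:5@101 #4:6@98 #3:9@97 #5:8@95] asks=[-]
After op 7 [order #7] limit_sell(price=99, qty=4): fills=#1x#7:4@101; bids=[#1:1@101 #4:6@98 #3:9@97 #5:8@95] asks=[-]

Answer: bid=101 ask=-
bid=101 ask=-
bid=101 ask=-
bid=101 ask=-
bid=101 ask=-
bid=101 ask=-
bid=101 ask=-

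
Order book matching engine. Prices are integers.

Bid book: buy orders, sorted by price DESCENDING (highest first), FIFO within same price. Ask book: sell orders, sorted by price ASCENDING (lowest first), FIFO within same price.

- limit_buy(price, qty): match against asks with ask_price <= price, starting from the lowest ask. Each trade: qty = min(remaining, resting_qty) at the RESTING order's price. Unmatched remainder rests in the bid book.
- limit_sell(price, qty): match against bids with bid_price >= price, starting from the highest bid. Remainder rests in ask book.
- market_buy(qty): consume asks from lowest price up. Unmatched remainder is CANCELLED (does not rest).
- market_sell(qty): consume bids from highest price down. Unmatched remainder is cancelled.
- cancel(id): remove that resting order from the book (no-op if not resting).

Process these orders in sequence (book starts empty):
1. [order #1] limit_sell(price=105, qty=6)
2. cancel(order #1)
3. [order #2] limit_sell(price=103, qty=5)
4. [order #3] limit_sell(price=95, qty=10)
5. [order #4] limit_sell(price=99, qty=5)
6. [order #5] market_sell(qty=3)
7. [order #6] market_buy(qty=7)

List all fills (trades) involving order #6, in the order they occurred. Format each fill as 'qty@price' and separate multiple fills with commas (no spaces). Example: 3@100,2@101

Answer: 7@95

Derivation:
After op 1 [order #1] limit_sell(price=105, qty=6): fills=none; bids=[-] asks=[#1:6@105]
After op 2 cancel(order #1): fills=none; bids=[-] asks=[-]
After op 3 [order #2] limit_sell(price=103, qty=5): fills=none; bids=[-] asks=[#2:5@103]
After op 4 [order #3] limit_sell(price=95, qty=10): fills=none; bids=[-] asks=[#3:10@95 #2:5@103]
After op 5 [order #4] limit_sell(price=99, qty=5): fills=none; bids=[-] asks=[#3:10@95 #4:5@99 #2:5@103]
After op 6 [order #5] market_sell(qty=3): fills=none; bids=[-] asks=[#3:10@95 #4:5@99 #2:5@103]
After op 7 [order #6] market_buy(qty=7): fills=#6x#3:7@95; bids=[-] asks=[#3:3@95 #4:5@99 #2:5@103]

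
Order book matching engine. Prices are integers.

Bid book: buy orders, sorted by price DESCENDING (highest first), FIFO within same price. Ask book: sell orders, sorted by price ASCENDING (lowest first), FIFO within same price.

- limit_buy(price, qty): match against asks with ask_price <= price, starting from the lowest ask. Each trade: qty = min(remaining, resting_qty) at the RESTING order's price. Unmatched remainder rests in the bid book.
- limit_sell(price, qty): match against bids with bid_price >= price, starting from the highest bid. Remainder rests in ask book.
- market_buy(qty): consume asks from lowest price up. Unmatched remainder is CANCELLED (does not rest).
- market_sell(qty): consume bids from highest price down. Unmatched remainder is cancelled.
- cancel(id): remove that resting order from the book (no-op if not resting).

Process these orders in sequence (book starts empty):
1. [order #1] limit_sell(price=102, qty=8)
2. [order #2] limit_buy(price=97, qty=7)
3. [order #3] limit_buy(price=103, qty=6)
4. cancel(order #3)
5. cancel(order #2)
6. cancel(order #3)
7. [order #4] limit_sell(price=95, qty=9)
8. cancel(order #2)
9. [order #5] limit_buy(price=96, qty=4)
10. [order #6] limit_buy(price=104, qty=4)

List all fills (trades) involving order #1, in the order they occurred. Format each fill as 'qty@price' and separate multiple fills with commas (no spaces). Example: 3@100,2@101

Answer: 6@102

Derivation:
After op 1 [order #1] limit_sell(price=102, qty=8): fills=none; bids=[-] asks=[#1:8@102]
After op 2 [order #2] limit_buy(price=97, qty=7): fills=none; bids=[#2:7@97] asks=[#1:8@102]
After op 3 [order #3] limit_buy(price=103, qty=6): fills=#3x#1:6@102; bids=[#2:7@97] asks=[#1:2@102]
After op 4 cancel(order #3): fills=none; bids=[#2:7@97] asks=[#1:2@102]
After op 5 cancel(order #2): fills=none; bids=[-] asks=[#1:2@102]
After op 6 cancel(order #3): fills=none; bids=[-] asks=[#1:2@102]
After op 7 [order #4] limit_sell(price=95, qty=9): fills=none; bids=[-] asks=[#4:9@95 #1:2@102]
After op 8 cancel(order #2): fills=none; bids=[-] asks=[#4:9@95 #1:2@102]
After op 9 [order #5] limit_buy(price=96, qty=4): fills=#5x#4:4@95; bids=[-] asks=[#4:5@95 #1:2@102]
After op 10 [order #6] limit_buy(price=104, qty=4): fills=#6x#4:4@95; bids=[-] asks=[#4:1@95 #1:2@102]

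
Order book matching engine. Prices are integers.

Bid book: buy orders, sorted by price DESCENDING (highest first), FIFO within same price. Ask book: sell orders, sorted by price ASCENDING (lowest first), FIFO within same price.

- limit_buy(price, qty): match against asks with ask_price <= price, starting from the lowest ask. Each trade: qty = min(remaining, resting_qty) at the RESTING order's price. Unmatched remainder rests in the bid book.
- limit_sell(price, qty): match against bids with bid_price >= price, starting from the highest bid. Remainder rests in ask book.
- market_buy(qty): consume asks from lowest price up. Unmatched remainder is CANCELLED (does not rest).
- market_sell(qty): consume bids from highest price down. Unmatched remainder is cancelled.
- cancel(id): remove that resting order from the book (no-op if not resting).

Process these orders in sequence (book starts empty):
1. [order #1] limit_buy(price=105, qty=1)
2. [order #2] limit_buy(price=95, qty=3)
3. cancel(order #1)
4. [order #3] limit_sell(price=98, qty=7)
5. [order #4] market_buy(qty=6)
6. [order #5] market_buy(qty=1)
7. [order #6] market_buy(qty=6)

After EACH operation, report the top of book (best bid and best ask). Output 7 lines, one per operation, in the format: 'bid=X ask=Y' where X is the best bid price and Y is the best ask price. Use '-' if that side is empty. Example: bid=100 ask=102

After op 1 [order #1] limit_buy(price=105, qty=1): fills=none; bids=[#1:1@105] asks=[-]
After op 2 [order #2] limit_buy(price=95, qty=3): fills=none; bids=[#1:1@105 #2:3@95] asks=[-]
After op 3 cancel(order #1): fills=none; bids=[#2:3@95] asks=[-]
After op 4 [order #3] limit_sell(price=98, qty=7): fills=none; bids=[#2:3@95] asks=[#3:7@98]
After op 5 [order #4] market_buy(qty=6): fills=#4x#3:6@98; bids=[#2:3@95] asks=[#3:1@98]
After op 6 [order #5] market_buy(qty=1): fills=#5x#3:1@98; bids=[#2:3@95] asks=[-]
After op 7 [order #6] market_buy(qty=6): fills=none; bids=[#2:3@95] asks=[-]

Answer: bid=105 ask=-
bid=105 ask=-
bid=95 ask=-
bid=95 ask=98
bid=95 ask=98
bid=95 ask=-
bid=95 ask=-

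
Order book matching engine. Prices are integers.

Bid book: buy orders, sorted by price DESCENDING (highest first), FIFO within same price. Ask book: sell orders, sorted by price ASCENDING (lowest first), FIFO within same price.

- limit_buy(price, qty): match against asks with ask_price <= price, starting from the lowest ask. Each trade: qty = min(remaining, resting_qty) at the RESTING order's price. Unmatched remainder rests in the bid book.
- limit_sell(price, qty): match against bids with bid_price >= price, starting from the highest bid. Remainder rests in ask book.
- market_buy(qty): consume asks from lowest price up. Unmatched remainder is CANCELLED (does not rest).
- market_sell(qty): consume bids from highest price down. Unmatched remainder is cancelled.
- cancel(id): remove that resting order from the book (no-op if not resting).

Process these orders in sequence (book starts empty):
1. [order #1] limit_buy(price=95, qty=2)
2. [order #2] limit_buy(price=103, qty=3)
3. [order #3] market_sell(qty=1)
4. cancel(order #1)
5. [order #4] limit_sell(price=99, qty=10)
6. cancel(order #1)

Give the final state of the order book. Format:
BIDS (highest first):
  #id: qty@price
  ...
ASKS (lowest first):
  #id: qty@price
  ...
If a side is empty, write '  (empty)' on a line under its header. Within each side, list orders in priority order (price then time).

After op 1 [order #1] limit_buy(price=95, qty=2): fills=none; bids=[#1:2@95] asks=[-]
After op 2 [order #2] limit_buy(price=103, qty=3): fills=none; bids=[#2:3@103 #1:2@95] asks=[-]
After op 3 [order #3] market_sell(qty=1): fills=#2x#3:1@103; bids=[#2:2@103 #1:2@95] asks=[-]
After op 4 cancel(order #1): fills=none; bids=[#2:2@103] asks=[-]
After op 5 [order #4] limit_sell(price=99, qty=10): fills=#2x#4:2@103; bids=[-] asks=[#4:8@99]
After op 6 cancel(order #1): fills=none; bids=[-] asks=[#4:8@99]

Answer: BIDS (highest first):
  (empty)
ASKS (lowest first):
  #4: 8@99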